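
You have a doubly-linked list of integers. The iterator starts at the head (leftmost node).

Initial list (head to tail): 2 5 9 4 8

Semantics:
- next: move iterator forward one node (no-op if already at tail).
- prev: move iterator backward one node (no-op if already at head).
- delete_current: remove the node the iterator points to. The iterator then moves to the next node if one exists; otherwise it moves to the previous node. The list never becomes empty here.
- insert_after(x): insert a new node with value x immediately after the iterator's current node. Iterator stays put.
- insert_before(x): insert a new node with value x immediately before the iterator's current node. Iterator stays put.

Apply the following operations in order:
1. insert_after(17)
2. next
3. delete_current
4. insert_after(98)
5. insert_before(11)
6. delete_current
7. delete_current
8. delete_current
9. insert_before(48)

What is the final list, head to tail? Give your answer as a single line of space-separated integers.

Answer: 2 11 48 4 8

Derivation:
After 1 (insert_after(17)): list=[2, 17, 5, 9, 4, 8] cursor@2
After 2 (next): list=[2, 17, 5, 9, 4, 8] cursor@17
After 3 (delete_current): list=[2, 5, 9, 4, 8] cursor@5
After 4 (insert_after(98)): list=[2, 5, 98, 9, 4, 8] cursor@5
After 5 (insert_before(11)): list=[2, 11, 5, 98, 9, 4, 8] cursor@5
After 6 (delete_current): list=[2, 11, 98, 9, 4, 8] cursor@98
After 7 (delete_current): list=[2, 11, 9, 4, 8] cursor@9
After 8 (delete_current): list=[2, 11, 4, 8] cursor@4
After 9 (insert_before(48)): list=[2, 11, 48, 4, 8] cursor@4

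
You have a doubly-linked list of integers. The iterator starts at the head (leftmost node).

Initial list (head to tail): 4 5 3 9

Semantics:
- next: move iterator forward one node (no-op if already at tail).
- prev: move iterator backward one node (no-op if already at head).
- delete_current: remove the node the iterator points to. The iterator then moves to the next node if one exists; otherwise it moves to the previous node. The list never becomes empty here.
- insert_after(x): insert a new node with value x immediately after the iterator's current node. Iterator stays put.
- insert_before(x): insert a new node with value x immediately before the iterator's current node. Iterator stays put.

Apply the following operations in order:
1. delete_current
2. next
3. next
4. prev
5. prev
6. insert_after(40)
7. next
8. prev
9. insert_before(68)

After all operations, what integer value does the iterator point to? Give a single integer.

Answer: 5

Derivation:
After 1 (delete_current): list=[5, 3, 9] cursor@5
After 2 (next): list=[5, 3, 9] cursor@3
After 3 (next): list=[5, 3, 9] cursor@9
After 4 (prev): list=[5, 3, 9] cursor@3
After 5 (prev): list=[5, 3, 9] cursor@5
After 6 (insert_after(40)): list=[5, 40, 3, 9] cursor@5
After 7 (next): list=[5, 40, 3, 9] cursor@40
After 8 (prev): list=[5, 40, 3, 9] cursor@5
After 9 (insert_before(68)): list=[68, 5, 40, 3, 9] cursor@5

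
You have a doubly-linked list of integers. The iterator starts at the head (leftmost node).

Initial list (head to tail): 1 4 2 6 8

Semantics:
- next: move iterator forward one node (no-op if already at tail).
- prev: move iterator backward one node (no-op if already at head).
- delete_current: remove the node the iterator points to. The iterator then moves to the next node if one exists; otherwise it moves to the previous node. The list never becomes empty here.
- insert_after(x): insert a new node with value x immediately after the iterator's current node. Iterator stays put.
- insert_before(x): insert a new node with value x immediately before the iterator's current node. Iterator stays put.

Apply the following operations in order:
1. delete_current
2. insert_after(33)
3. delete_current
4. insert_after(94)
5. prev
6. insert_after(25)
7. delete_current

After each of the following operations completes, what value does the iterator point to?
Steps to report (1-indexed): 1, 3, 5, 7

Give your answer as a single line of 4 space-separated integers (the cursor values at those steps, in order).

Answer: 4 33 33 25

Derivation:
After 1 (delete_current): list=[4, 2, 6, 8] cursor@4
After 2 (insert_after(33)): list=[4, 33, 2, 6, 8] cursor@4
After 3 (delete_current): list=[33, 2, 6, 8] cursor@33
After 4 (insert_after(94)): list=[33, 94, 2, 6, 8] cursor@33
After 5 (prev): list=[33, 94, 2, 6, 8] cursor@33
After 6 (insert_after(25)): list=[33, 25, 94, 2, 6, 8] cursor@33
After 7 (delete_current): list=[25, 94, 2, 6, 8] cursor@25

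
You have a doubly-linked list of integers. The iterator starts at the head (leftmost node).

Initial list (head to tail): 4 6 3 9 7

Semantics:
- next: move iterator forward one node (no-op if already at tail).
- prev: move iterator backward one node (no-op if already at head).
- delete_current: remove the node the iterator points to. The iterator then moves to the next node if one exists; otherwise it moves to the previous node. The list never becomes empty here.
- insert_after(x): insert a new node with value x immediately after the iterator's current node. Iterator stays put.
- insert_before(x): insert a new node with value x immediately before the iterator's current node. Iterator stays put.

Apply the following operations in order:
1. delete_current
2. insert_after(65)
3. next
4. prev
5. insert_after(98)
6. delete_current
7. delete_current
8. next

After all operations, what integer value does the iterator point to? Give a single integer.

After 1 (delete_current): list=[6, 3, 9, 7] cursor@6
After 2 (insert_after(65)): list=[6, 65, 3, 9, 7] cursor@6
After 3 (next): list=[6, 65, 3, 9, 7] cursor@65
After 4 (prev): list=[6, 65, 3, 9, 7] cursor@6
After 5 (insert_after(98)): list=[6, 98, 65, 3, 9, 7] cursor@6
After 6 (delete_current): list=[98, 65, 3, 9, 7] cursor@98
After 7 (delete_current): list=[65, 3, 9, 7] cursor@65
After 8 (next): list=[65, 3, 9, 7] cursor@3

Answer: 3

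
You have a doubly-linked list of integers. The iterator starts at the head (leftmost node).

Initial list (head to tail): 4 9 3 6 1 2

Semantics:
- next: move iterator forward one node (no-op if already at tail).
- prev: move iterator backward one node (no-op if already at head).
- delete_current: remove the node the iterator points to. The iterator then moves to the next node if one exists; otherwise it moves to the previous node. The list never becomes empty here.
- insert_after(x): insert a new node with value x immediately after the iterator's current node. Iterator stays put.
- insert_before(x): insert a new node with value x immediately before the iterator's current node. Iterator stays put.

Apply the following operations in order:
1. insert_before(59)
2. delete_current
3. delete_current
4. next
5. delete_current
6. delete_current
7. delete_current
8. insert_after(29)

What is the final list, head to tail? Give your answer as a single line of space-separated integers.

Answer: 59 3 29

Derivation:
After 1 (insert_before(59)): list=[59, 4, 9, 3, 6, 1, 2] cursor@4
After 2 (delete_current): list=[59, 9, 3, 6, 1, 2] cursor@9
After 3 (delete_current): list=[59, 3, 6, 1, 2] cursor@3
After 4 (next): list=[59, 3, 6, 1, 2] cursor@6
After 5 (delete_current): list=[59, 3, 1, 2] cursor@1
After 6 (delete_current): list=[59, 3, 2] cursor@2
After 7 (delete_current): list=[59, 3] cursor@3
After 8 (insert_after(29)): list=[59, 3, 29] cursor@3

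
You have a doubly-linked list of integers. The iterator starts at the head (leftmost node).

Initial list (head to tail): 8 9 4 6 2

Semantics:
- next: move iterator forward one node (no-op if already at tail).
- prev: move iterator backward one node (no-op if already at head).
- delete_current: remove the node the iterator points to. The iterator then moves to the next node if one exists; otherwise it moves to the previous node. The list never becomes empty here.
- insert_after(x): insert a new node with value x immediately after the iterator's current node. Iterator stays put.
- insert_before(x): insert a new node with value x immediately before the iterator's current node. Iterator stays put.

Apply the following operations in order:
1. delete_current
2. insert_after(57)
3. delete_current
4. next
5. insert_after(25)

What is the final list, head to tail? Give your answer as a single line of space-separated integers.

After 1 (delete_current): list=[9, 4, 6, 2] cursor@9
After 2 (insert_after(57)): list=[9, 57, 4, 6, 2] cursor@9
After 3 (delete_current): list=[57, 4, 6, 2] cursor@57
After 4 (next): list=[57, 4, 6, 2] cursor@4
After 5 (insert_after(25)): list=[57, 4, 25, 6, 2] cursor@4

Answer: 57 4 25 6 2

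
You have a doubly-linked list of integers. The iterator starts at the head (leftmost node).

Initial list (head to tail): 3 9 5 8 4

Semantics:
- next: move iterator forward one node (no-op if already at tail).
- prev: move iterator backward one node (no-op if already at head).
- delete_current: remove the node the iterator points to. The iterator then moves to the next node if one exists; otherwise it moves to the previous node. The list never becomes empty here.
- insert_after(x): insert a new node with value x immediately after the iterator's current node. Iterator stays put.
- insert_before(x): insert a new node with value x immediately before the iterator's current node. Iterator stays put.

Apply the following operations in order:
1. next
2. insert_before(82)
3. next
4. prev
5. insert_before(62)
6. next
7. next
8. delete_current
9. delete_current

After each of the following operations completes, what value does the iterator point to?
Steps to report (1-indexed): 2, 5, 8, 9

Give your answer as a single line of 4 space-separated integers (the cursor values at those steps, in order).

After 1 (next): list=[3, 9, 5, 8, 4] cursor@9
After 2 (insert_before(82)): list=[3, 82, 9, 5, 8, 4] cursor@9
After 3 (next): list=[3, 82, 9, 5, 8, 4] cursor@5
After 4 (prev): list=[3, 82, 9, 5, 8, 4] cursor@9
After 5 (insert_before(62)): list=[3, 82, 62, 9, 5, 8, 4] cursor@9
After 6 (next): list=[3, 82, 62, 9, 5, 8, 4] cursor@5
After 7 (next): list=[3, 82, 62, 9, 5, 8, 4] cursor@8
After 8 (delete_current): list=[3, 82, 62, 9, 5, 4] cursor@4
After 9 (delete_current): list=[3, 82, 62, 9, 5] cursor@5

Answer: 9 9 4 5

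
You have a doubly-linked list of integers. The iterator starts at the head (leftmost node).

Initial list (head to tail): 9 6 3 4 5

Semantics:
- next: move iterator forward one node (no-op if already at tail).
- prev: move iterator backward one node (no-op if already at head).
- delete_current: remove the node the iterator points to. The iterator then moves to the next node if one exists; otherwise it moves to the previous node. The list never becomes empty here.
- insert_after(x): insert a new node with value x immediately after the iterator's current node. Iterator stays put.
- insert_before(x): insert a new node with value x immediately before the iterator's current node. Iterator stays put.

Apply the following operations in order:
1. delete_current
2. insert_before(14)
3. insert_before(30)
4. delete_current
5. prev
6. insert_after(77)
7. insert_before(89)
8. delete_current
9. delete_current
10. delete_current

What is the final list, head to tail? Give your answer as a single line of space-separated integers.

After 1 (delete_current): list=[6, 3, 4, 5] cursor@6
After 2 (insert_before(14)): list=[14, 6, 3, 4, 5] cursor@6
After 3 (insert_before(30)): list=[14, 30, 6, 3, 4, 5] cursor@6
After 4 (delete_current): list=[14, 30, 3, 4, 5] cursor@3
After 5 (prev): list=[14, 30, 3, 4, 5] cursor@30
After 6 (insert_after(77)): list=[14, 30, 77, 3, 4, 5] cursor@30
After 7 (insert_before(89)): list=[14, 89, 30, 77, 3, 4, 5] cursor@30
After 8 (delete_current): list=[14, 89, 77, 3, 4, 5] cursor@77
After 9 (delete_current): list=[14, 89, 3, 4, 5] cursor@3
After 10 (delete_current): list=[14, 89, 4, 5] cursor@4

Answer: 14 89 4 5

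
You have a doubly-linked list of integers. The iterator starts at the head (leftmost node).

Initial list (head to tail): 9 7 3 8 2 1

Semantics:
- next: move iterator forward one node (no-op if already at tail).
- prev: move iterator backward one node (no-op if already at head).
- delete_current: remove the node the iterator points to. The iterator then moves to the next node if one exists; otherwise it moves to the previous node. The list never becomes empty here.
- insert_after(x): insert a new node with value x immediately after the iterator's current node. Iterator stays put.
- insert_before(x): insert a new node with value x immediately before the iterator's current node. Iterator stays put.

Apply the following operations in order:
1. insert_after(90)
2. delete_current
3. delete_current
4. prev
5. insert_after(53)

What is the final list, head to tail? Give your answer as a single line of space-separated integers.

After 1 (insert_after(90)): list=[9, 90, 7, 3, 8, 2, 1] cursor@9
After 2 (delete_current): list=[90, 7, 3, 8, 2, 1] cursor@90
After 3 (delete_current): list=[7, 3, 8, 2, 1] cursor@7
After 4 (prev): list=[7, 3, 8, 2, 1] cursor@7
After 5 (insert_after(53)): list=[7, 53, 3, 8, 2, 1] cursor@7

Answer: 7 53 3 8 2 1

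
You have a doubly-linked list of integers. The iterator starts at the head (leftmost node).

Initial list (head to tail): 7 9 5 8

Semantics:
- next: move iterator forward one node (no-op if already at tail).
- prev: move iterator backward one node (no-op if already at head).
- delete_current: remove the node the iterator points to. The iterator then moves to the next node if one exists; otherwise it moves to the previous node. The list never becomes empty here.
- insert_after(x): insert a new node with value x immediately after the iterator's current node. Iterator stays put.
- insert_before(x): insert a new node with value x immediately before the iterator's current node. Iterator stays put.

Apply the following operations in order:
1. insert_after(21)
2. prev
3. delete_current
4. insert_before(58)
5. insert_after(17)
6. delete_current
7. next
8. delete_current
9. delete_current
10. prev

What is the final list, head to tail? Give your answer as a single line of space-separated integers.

Answer: 58 17 8

Derivation:
After 1 (insert_after(21)): list=[7, 21, 9, 5, 8] cursor@7
After 2 (prev): list=[7, 21, 9, 5, 8] cursor@7
After 3 (delete_current): list=[21, 9, 5, 8] cursor@21
After 4 (insert_before(58)): list=[58, 21, 9, 5, 8] cursor@21
After 5 (insert_after(17)): list=[58, 21, 17, 9, 5, 8] cursor@21
After 6 (delete_current): list=[58, 17, 9, 5, 8] cursor@17
After 7 (next): list=[58, 17, 9, 5, 8] cursor@9
After 8 (delete_current): list=[58, 17, 5, 8] cursor@5
After 9 (delete_current): list=[58, 17, 8] cursor@8
After 10 (prev): list=[58, 17, 8] cursor@17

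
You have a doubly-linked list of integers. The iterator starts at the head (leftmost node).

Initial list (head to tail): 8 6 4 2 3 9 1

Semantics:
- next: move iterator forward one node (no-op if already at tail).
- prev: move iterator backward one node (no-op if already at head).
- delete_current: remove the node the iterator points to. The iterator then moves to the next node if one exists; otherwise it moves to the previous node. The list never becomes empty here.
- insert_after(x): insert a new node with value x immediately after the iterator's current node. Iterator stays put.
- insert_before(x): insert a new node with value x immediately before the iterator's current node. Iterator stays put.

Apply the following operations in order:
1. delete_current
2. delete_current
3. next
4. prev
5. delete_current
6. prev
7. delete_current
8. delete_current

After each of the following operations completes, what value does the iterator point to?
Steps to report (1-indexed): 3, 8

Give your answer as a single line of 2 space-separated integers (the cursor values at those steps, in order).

After 1 (delete_current): list=[6, 4, 2, 3, 9, 1] cursor@6
After 2 (delete_current): list=[4, 2, 3, 9, 1] cursor@4
After 3 (next): list=[4, 2, 3, 9, 1] cursor@2
After 4 (prev): list=[4, 2, 3, 9, 1] cursor@4
After 5 (delete_current): list=[2, 3, 9, 1] cursor@2
After 6 (prev): list=[2, 3, 9, 1] cursor@2
After 7 (delete_current): list=[3, 9, 1] cursor@3
After 8 (delete_current): list=[9, 1] cursor@9

Answer: 2 9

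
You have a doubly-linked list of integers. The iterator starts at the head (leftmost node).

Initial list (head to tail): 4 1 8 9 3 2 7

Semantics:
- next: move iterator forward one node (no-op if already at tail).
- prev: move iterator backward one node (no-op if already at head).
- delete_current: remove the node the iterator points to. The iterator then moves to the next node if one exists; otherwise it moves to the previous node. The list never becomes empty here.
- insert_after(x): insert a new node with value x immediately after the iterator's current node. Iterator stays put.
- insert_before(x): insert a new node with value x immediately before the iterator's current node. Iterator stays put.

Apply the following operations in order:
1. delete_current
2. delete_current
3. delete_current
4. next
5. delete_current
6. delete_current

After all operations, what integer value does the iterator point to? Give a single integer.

After 1 (delete_current): list=[1, 8, 9, 3, 2, 7] cursor@1
After 2 (delete_current): list=[8, 9, 3, 2, 7] cursor@8
After 3 (delete_current): list=[9, 3, 2, 7] cursor@9
After 4 (next): list=[9, 3, 2, 7] cursor@3
After 5 (delete_current): list=[9, 2, 7] cursor@2
After 6 (delete_current): list=[9, 7] cursor@7

Answer: 7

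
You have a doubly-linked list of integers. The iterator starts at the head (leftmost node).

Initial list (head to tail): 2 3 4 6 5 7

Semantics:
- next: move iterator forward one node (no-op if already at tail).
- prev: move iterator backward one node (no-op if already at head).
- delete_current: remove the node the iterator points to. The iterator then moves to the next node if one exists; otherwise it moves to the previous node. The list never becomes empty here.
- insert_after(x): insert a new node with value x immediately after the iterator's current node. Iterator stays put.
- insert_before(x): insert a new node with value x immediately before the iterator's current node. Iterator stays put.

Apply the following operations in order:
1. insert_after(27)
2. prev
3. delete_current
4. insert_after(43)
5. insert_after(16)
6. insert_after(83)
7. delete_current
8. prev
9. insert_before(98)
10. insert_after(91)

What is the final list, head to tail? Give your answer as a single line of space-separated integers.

After 1 (insert_after(27)): list=[2, 27, 3, 4, 6, 5, 7] cursor@2
After 2 (prev): list=[2, 27, 3, 4, 6, 5, 7] cursor@2
After 3 (delete_current): list=[27, 3, 4, 6, 5, 7] cursor@27
After 4 (insert_after(43)): list=[27, 43, 3, 4, 6, 5, 7] cursor@27
After 5 (insert_after(16)): list=[27, 16, 43, 3, 4, 6, 5, 7] cursor@27
After 6 (insert_after(83)): list=[27, 83, 16, 43, 3, 4, 6, 5, 7] cursor@27
After 7 (delete_current): list=[83, 16, 43, 3, 4, 6, 5, 7] cursor@83
After 8 (prev): list=[83, 16, 43, 3, 4, 6, 5, 7] cursor@83
After 9 (insert_before(98)): list=[98, 83, 16, 43, 3, 4, 6, 5, 7] cursor@83
After 10 (insert_after(91)): list=[98, 83, 91, 16, 43, 3, 4, 6, 5, 7] cursor@83

Answer: 98 83 91 16 43 3 4 6 5 7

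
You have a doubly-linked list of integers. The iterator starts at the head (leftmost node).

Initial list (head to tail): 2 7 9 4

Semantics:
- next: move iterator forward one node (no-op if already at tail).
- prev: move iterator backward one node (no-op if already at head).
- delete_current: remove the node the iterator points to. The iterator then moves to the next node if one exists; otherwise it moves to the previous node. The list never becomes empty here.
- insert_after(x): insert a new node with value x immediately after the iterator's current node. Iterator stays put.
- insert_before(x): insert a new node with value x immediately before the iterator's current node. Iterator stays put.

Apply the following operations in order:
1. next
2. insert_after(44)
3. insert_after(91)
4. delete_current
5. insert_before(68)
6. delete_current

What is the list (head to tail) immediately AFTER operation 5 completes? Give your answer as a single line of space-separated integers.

Answer: 2 68 91 44 9 4

Derivation:
After 1 (next): list=[2, 7, 9, 4] cursor@7
After 2 (insert_after(44)): list=[2, 7, 44, 9, 4] cursor@7
After 3 (insert_after(91)): list=[2, 7, 91, 44, 9, 4] cursor@7
After 4 (delete_current): list=[2, 91, 44, 9, 4] cursor@91
After 5 (insert_before(68)): list=[2, 68, 91, 44, 9, 4] cursor@91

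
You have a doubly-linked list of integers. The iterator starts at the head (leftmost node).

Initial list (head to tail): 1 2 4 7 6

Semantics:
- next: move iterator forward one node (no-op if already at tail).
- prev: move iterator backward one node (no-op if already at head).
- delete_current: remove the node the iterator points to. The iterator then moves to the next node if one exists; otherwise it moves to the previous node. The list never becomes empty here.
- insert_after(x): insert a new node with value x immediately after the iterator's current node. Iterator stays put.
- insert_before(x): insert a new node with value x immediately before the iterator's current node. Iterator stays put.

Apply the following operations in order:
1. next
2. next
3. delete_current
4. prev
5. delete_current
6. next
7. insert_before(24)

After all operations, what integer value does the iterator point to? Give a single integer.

After 1 (next): list=[1, 2, 4, 7, 6] cursor@2
After 2 (next): list=[1, 2, 4, 7, 6] cursor@4
After 3 (delete_current): list=[1, 2, 7, 6] cursor@7
After 4 (prev): list=[1, 2, 7, 6] cursor@2
After 5 (delete_current): list=[1, 7, 6] cursor@7
After 6 (next): list=[1, 7, 6] cursor@6
After 7 (insert_before(24)): list=[1, 7, 24, 6] cursor@6

Answer: 6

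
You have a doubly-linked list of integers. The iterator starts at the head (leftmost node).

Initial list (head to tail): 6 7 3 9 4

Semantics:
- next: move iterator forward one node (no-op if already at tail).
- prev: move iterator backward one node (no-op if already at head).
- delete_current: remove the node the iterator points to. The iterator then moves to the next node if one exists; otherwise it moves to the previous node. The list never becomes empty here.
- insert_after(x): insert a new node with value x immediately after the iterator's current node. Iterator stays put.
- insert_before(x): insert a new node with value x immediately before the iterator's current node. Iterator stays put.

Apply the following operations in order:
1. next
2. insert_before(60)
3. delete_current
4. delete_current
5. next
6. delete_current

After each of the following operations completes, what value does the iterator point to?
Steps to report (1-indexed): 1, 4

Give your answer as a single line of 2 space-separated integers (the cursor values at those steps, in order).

After 1 (next): list=[6, 7, 3, 9, 4] cursor@7
After 2 (insert_before(60)): list=[6, 60, 7, 3, 9, 4] cursor@7
After 3 (delete_current): list=[6, 60, 3, 9, 4] cursor@3
After 4 (delete_current): list=[6, 60, 9, 4] cursor@9
After 5 (next): list=[6, 60, 9, 4] cursor@4
After 6 (delete_current): list=[6, 60, 9] cursor@9

Answer: 7 9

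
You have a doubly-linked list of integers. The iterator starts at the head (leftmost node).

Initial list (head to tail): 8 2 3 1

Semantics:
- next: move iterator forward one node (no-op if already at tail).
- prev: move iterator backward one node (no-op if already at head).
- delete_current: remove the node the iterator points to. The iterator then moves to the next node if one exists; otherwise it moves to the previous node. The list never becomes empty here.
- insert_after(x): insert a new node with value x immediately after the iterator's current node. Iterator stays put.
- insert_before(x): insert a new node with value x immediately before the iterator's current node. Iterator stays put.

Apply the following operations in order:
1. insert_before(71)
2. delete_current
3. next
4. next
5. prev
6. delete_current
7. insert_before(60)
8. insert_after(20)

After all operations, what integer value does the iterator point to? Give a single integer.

After 1 (insert_before(71)): list=[71, 8, 2, 3, 1] cursor@8
After 2 (delete_current): list=[71, 2, 3, 1] cursor@2
After 3 (next): list=[71, 2, 3, 1] cursor@3
After 4 (next): list=[71, 2, 3, 1] cursor@1
After 5 (prev): list=[71, 2, 3, 1] cursor@3
After 6 (delete_current): list=[71, 2, 1] cursor@1
After 7 (insert_before(60)): list=[71, 2, 60, 1] cursor@1
After 8 (insert_after(20)): list=[71, 2, 60, 1, 20] cursor@1

Answer: 1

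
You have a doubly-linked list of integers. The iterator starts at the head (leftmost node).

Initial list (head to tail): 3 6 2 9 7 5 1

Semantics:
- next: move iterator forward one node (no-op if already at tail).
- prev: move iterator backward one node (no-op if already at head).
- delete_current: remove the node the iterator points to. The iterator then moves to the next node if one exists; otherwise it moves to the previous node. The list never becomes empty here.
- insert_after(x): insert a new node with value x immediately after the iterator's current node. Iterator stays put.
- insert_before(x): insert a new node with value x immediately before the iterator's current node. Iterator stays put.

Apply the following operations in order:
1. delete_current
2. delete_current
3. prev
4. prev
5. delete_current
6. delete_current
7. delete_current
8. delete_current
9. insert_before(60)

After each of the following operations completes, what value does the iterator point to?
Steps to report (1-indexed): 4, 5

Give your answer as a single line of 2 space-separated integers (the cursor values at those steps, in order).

After 1 (delete_current): list=[6, 2, 9, 7, 5, 1] cursor@6
After 2 (delete_current): list=[2, 9, 7, 5, 1] cursor@2
After 3 (prev): list=[2, 9, 7, 5, 1] cursor@2
After 4 (prev): list=[2, 9, 7, 5, 1] cursor@2
After 5 (delete_current): list=[9, 7, 5, 1] cursor@9
After 6 (delete_current): list=[7, 5, 1] cursor@7
After 7 (delete_current): list=[5, 1] cursor@5
After 8 (delete_current): list=[1] cursor@1
After 9 (insert_before(60)): list=[60, 1] cursor@1

Answer: 2 9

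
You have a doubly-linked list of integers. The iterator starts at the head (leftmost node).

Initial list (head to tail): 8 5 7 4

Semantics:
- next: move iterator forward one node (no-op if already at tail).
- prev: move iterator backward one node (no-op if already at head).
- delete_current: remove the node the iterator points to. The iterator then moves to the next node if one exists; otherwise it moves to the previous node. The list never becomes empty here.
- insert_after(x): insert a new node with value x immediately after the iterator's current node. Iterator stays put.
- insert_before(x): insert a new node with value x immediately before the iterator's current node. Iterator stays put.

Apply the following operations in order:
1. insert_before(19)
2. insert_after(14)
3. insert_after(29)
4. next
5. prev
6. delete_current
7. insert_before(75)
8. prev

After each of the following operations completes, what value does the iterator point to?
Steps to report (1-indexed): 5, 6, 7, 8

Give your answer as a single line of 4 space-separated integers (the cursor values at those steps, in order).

Answer: 8 29 29 75

Derivation:
After 1 (insert_before(19)): list=[19, 8, 5, 7, 4] cursor@8
After 2 (insert_after(14)): list=[19, 8, 14, 5, 7, 4] cursor@8
After 3 (insert_after(29)): list=[19, 8, 29, 14, 5, 7, 4] cursor@8
After 4 (next): list=[19, 8, 29, 14, 5, 7, 4] cursor@29
After 5 (prev): list=[19, 8, 29, 14, 5, 7, 4] cursor@8
After 6 (delete_current): list=[19, 29, 14, 5, 7, 4] cursor@29
After 7 (insert_before(75)): list=[19, 75, 29, 14, 5, 7, 4] cursor@29
After 8 (prev): list=[19, 75, 29, 14, 5, 7, 4] cursor@75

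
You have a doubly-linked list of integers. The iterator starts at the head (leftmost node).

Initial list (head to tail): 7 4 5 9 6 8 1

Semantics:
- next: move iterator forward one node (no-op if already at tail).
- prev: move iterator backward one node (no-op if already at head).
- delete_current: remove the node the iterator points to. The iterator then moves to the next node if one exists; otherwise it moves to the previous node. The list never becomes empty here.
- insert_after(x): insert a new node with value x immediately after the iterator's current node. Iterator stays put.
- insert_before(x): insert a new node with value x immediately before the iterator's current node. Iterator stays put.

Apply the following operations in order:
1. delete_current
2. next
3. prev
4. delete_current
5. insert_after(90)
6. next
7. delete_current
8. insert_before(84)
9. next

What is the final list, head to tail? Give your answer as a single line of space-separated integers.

Answer: 5 84 9 6 8 1

Derivation:
After 1 (delete_current): list=[4, 5, 9, 6, 8, 1] cursor@4
After 2 (next): list=[4, 5, 9, 6, 8, 1] cursor@5
After 3 (prev): list=[4, 5, 9, 6, 8, 1] cursor@4
After 4 (delete_current): list=[5, 9, 6, 8, 1] cursor@5
After 5 (insert_after(90)): list=[5, 90, 9, 6, 8, 1] cursor@5
After 6 (next): list=[5, 90, 9, 6, 8, 1] cursor@90
After 7 (delete_current): list=[5, 9, 6, 8, 1] cursor@9
After 8 (insert_before(84)): list=[5, 84, 9, 6, 8, 1] cursor@9
After 9 (next): list=[5, 84, 9, 6, 8, 1] cursor@6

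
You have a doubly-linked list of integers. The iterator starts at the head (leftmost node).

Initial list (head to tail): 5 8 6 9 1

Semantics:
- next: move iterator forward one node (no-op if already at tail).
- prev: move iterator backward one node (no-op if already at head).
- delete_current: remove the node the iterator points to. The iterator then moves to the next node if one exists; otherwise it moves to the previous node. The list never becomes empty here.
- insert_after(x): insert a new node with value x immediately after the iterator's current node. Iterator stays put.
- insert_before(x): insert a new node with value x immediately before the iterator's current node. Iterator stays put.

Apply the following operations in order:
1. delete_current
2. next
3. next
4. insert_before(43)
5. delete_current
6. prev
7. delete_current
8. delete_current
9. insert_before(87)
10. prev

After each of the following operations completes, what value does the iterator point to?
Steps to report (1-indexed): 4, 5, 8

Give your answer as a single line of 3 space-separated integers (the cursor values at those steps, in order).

After 1 (delete_current): list=[8, 6, 9, 1] cursor@8
After 2 (next): list=[8, 6, 9, 1] cursor@6
After 3 (next): list=[8, 6, 9, 1] cursor@9
After 4 (insert_before(43)): list=[8, 6, 43, 9, 1] cursor@9
After 5 (delete_current): list=[8, 6, 43, 1] cursor@1
After 6 (prev): list=[8, 6, 43, 1] cursor@43
After 7 (delete_current): list=[8, 6, 1] cursor@1
After 8 (delete_current): list=[8, 6] cursor@6
After 9 (insert_before(87)): list=[8, 87, 6] cursor@6
After 10 (prev): list=[8, 87, 6] cursor@87

Answer: 9 1 6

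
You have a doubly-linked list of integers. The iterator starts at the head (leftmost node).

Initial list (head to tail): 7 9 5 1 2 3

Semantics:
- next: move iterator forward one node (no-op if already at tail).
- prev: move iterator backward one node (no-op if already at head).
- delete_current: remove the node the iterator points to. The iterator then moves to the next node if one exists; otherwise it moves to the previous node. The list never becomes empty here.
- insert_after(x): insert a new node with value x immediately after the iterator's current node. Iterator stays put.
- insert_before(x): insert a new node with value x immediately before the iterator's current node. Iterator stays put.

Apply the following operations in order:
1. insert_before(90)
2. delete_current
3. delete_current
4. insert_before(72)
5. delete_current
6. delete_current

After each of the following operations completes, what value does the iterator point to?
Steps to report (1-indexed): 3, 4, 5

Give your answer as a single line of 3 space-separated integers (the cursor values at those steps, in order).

Answer: 5 5 1

Derivation:
After 1 (insert_before(90)): list=[90, 7, 9, 5, 1, 2, 3] cursor@7
After 2 (delete_current): list=[90, 9, 5, 1, 2, 3] cursor@9
After 3 (delete_current): list=[90, 5, 1, 2, 3] cursor@5
After 4 (insert_before(72)): list=[90, 72, 5, 1, 2, 3] cursor@5
After 5 (delete_current): list=[90, 72, 1, 2, 3] cursor@1
After 6 (delete_current): list=[90, 72, 2, 3] cursor@2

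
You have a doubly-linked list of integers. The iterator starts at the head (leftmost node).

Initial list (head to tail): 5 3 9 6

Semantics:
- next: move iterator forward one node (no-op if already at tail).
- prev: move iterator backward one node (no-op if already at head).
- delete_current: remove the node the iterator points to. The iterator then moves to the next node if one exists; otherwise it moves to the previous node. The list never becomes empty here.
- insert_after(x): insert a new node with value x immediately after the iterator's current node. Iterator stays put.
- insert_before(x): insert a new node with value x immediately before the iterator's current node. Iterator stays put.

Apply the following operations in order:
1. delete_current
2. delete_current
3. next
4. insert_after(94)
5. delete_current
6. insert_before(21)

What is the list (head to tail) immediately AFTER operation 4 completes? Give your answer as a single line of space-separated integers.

After 1 (delete_current): list=[3, 9, 6] cursor@3
After 2 (delete_current): list=[9, 6] cursor@9
After 3 (next): list=[9, 6] cursor@6
After 4 (insert_after(94)): list=[9, 6, 94] cursor@6

Answer: 9 6 94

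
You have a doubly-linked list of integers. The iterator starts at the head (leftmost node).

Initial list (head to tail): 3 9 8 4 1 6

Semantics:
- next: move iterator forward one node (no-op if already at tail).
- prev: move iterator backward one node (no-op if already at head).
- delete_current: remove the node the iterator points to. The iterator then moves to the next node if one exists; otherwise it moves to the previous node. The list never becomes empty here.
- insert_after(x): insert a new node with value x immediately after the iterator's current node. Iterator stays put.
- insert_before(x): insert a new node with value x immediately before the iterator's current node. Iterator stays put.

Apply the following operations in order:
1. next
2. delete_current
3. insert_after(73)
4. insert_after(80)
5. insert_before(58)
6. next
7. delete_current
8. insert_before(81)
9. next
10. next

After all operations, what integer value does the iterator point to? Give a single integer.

Answer: 1

Derivation:
After 1 (next): list=[3, 9, 8, 4, 1, 6] cursor@9
After 2 (delete_current): list=[3, 8, 4, 1, 6] cursor@8
After 3 (insert_after(73)): list=[3, 8, 73, 4, 1, 6] cursor@8
After 4 (insert_after(80)): list=[3, 8, 80, 73, 4, 1, 6] cursor@8
After 5 (insert_before(58)): list=[3, 58, 8, 80, 73, 4, 1, 6] cursor@8
After 6 (next): list=[3, 58, 8, 80, 73, 4, 1, 6] cursor@80
After 7 (delete_current): list=[3, 58, 8, 73, 4, 1, 6] cursor@73
After 8 (insert_before(81)): list=[3, 58, 8, 81, 73, 4, 1, 6] cursor@73
After 9 (next): list=[3, 58, 8, 81, 73, 4, 1, 6] cursor@4
After 10 (next): list=[3, 58, 8, 81, 73, 4, 1, 6] cursor@1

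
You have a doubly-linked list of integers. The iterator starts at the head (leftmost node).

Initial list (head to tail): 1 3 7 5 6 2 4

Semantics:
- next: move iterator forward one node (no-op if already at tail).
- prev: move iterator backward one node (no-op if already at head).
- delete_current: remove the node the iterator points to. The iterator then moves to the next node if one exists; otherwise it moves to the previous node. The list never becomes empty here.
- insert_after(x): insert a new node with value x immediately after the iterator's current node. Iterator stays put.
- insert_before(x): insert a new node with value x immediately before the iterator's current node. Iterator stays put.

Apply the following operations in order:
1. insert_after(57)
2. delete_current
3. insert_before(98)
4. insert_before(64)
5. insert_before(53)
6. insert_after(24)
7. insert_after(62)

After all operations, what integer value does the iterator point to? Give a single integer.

After 1 (insert_after(57)): list=[1, 57, 3, 7, 5, 6, 2, 4] cursor@1
After 2 (delete_current): list=[57, 3, 7, 5, 6, 2, 4] cursor@57
After 3 (insert_before(98)): list=[98, 57, 3, 7, 5, 6, 2, 4] cursor@57
After 4 (insert_before(64)): list=[98, 64, 57, 3, 7, 5, 6, 2, 4] cursor@57
After 5 (insert_before(53)): list=[98, 64, 53, 57, 3, 7, 5, 6, 2, 4] cursor@57
After 6 (insert_after(24)): list=[98, 64, 53, 57, 24, 3, 7, 5, 6, 2, 4] cursor@57
After 7 (insert_after(62)): list=[98, 64, 53, 57, 62, 24, 3, 7, 5, 6, 2, 4] cursor@57

Answer: 57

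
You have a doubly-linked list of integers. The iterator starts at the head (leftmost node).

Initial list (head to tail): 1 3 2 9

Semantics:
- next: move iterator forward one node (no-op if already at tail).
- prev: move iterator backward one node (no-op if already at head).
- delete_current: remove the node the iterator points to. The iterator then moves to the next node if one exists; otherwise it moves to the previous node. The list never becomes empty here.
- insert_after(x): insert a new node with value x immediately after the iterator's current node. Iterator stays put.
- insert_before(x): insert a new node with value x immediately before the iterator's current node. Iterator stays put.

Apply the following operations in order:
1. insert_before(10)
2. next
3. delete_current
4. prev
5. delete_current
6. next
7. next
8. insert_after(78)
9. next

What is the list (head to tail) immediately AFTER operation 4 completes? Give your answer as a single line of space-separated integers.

After 1 (insert_before(10)): list=[10, 1, 3, 2, 9] cursor@1
After 2 (next): list=[10, 1, 3, 2, 9] cursor@3
After 3 (delete_current): list=[10, 1, 2, 9] cursor@2
After 4 (prev): list=[10, 1, 2, 9] cursor@1

Answer: 10 1 2 9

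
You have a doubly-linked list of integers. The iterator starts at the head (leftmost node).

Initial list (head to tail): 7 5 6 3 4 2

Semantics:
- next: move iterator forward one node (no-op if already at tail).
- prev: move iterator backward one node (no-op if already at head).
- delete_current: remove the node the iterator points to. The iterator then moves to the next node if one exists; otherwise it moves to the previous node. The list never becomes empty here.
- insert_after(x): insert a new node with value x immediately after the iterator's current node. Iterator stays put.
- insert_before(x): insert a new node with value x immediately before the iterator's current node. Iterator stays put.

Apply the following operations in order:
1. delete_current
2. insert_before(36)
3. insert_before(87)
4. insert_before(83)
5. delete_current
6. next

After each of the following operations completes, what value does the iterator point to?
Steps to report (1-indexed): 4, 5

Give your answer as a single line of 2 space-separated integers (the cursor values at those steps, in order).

Answer: 5 6

Derivation:
After 1 (delete_current): list=[5, 6, 3, 4, 2] cursor@5
After 2 (insert_before(36)): list=[36, 5, 6, 3, 4, 2] cursor@5
After 3 (insert_before(87)): list=[36, 87, 5, 6, 3, 4, 2] cursor@5
After 4 (insert_before(83)): list=[36, 87, 83, 5, 6, 3, 4, 2] cursor@5
After 5 (delete_current): list=[36, 87, 83, 6, 3, 4, 2] cursor@6
After 6 (next): list=[36, 87, 83, 6, 3, 4, 2] cursor@3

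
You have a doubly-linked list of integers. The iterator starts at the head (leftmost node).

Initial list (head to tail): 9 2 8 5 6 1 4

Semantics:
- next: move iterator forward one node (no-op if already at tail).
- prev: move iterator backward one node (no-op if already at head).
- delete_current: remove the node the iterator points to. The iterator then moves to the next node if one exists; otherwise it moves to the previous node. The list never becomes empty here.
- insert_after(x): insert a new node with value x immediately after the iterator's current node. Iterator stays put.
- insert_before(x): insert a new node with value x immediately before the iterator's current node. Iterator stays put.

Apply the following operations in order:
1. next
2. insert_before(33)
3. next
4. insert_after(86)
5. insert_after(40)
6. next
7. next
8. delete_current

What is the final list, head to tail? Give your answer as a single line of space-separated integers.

After 1 (next): list=[9, 2, 8, 5, 6, 1, 4] cursor@2
After 2 (insert_before(33)): list=[9, 33, 2, 8, 5, 6, 1, 4] cursor@2
After 3 (next): list=[9, 33, 2, 8, 5, 6, 1, 4] cursor@8
After 4 (insert_after(86)): list=[9, 33, 2, 8, 86, 5, 6, 1, 4] cursor@8
After 5 (insert_after(40)): list=[9, 33, 2, 8, 40, 86, 5, 6, 1, 4] cursor@8
After 6 (next): list=[9, 33, 2, 8, 40, 86, 5, 6, 1, 4] cursor@40
After 7 (next): list=[9, 33, 2, 8, 40, 86, 5, 6, 1, 4] cursor@86
After 8 (delete_current): list=[9, 33, 2, 8, 40, 5, 6, 1, 4] cursor@5

Answer: 9 33 2 8 40 5 6 1 4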